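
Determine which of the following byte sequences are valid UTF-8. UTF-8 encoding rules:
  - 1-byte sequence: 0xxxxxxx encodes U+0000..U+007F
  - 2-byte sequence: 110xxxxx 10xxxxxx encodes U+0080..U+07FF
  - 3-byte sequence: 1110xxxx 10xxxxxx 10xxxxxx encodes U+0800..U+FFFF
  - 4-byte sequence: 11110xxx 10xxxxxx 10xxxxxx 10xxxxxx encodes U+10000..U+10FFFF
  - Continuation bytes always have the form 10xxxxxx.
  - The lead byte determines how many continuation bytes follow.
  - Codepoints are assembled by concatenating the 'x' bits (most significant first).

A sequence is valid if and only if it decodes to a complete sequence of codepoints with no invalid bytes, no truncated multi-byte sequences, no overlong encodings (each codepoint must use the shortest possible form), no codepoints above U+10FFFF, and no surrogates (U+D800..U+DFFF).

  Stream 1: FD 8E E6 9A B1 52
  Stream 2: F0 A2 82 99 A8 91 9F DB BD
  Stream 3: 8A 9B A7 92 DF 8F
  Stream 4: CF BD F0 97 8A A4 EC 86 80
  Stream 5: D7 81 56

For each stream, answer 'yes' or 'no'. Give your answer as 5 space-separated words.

Answer: no no no yes yes

Derivation:
Stream 1: error at byte offset 0. INVALID
Stream 2: error at byte offset 4. INVALID
Stream 3: error at byte offset 0. INVALID
Stream 4: decodes cleanly. VALID
Stream 5: decodes cleanly. VALID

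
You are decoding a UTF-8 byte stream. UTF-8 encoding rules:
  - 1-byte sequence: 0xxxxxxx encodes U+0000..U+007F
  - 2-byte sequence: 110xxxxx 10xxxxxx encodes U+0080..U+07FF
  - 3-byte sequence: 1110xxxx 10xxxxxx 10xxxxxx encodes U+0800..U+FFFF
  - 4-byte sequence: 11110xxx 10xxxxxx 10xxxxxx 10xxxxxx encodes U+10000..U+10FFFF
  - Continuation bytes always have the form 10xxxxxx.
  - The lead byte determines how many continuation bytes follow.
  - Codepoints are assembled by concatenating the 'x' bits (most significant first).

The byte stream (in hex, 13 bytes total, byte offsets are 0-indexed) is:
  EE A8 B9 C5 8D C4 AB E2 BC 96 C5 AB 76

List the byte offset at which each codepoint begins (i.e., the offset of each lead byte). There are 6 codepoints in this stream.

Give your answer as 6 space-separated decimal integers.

Answer: 0 3 5 7 10 12

Derivation:
Byte[0]=EE: 3-byte lead, need 2 cont bytes. acc=0xE
Byte[1]=A8: continuation. acc=(acc<<6)|0x28=0x3A8
Byte[2]=B9: continuation. acc=(acc<<6)|0x39=0xEA39
Completed: cp=U+EA39 (starts at byte 0)
Byte[3]=C5: 2-byte lead, need 1 cont bytes. acc=0x5
Byte[4]=8D: continuation. acc=(acc<<6)|0x0D=0x14D
Completed: cp=U+014D (starts at byte 3)
Byte[5]=C4: 2-byte lead, need 1 cont bytes. acc=0x4
Byte[6]=AB: continuation. acc=(acc<<6)|0x2B=0x12B
Completed: cp=U+012B (starts at byte 5)
Byte[7]=E2: 3-byte lead, need 2 cont bytes. acc=0x2
Byte[8]=BC: continuation. acc=(acc<<6)|0x3C=0xBC
Byte[9]=96: continuation. acc=(acc<<6)|0x16=0x2F16
Completed: cp=U+2F16 (starts at byte 7)
Byte[10]=C5: 2-byte lead, need 1 cont bytes. acc=0x5
Byte[11]=AB: continuation. acc=(acc<<6)|0x2B=0x16B
Completed: cp=U+016B (starts at byte 10)
Byte[12]=76: 1-byte ASCII. cp=U+0076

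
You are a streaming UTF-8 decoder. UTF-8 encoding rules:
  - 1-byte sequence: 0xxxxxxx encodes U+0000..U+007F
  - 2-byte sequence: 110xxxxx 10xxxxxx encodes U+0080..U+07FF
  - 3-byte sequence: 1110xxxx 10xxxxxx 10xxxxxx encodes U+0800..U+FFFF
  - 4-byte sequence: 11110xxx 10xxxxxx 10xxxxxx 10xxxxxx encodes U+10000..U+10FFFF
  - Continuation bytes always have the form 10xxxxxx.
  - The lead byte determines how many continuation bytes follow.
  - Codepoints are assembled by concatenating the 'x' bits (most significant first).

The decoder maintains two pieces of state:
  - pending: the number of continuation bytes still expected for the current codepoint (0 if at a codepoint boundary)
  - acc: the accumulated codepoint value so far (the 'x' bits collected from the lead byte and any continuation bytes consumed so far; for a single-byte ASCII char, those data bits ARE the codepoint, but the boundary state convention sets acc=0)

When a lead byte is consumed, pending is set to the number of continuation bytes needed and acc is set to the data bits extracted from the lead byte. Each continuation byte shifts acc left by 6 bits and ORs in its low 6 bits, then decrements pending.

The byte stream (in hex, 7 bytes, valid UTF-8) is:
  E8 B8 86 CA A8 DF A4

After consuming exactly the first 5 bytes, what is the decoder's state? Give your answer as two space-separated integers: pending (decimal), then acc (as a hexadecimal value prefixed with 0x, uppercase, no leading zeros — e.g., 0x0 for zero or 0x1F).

Answer: 0 0x2A8

Derivation:
Byte[0]=E8: 3-byte lead. pending=2, acc=0x8
Byte[1]=B8: continuation. acc=(acc<<6)|0x38=0x238, pending=1
Byte[2]=86: continuation. acc=(acc<<6)|0x06=0x8E06, pending=0
Byte[3]=CA: 2-byte lead. pending=1, acc=0xA
Byte[4]=A8: continuation. acc=(acc<<6)|0x28=0x2A8, pending=0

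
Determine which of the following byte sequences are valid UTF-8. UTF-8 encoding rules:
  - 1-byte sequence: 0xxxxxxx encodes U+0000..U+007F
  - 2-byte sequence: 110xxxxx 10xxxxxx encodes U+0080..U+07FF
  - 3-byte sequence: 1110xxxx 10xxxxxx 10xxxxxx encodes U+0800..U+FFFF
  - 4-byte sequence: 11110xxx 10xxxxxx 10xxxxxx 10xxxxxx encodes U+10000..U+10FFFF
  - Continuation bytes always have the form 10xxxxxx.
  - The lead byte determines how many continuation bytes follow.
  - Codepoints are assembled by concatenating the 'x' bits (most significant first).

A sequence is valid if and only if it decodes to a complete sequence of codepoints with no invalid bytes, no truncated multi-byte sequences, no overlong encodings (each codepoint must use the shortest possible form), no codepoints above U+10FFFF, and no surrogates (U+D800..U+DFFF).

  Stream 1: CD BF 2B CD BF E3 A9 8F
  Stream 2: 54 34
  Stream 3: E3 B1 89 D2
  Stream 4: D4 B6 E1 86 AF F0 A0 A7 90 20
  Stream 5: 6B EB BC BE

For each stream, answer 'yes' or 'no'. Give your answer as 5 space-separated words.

Stream 1: decodes cleanly. VALID
Stream 2: decodes cleanly. VALID
Stream 3: error at byte offset 4. INVALID
Stream 4: decodes cleanly. VALID
Stream 5: decodes cleanly. VALID

Answer: yes yes no yes yes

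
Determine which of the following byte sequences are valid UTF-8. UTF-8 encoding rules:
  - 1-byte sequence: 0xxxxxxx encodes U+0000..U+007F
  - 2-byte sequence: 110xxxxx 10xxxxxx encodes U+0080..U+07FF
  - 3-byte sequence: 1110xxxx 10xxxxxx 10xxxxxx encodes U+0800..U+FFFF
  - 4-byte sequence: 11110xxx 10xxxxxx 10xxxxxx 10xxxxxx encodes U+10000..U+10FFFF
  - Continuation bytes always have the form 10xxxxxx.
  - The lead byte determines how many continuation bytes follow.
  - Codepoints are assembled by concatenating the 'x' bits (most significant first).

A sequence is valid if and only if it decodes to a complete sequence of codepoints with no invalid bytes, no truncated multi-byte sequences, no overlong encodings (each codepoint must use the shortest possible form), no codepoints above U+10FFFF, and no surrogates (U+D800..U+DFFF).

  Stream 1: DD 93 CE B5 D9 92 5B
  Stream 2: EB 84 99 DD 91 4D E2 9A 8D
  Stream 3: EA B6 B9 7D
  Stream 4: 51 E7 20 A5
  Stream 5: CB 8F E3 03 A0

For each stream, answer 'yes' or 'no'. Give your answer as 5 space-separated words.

Stream 1: decodes cleanly. VALID
Stream 2: decodes cleanly. VALID
Stream 3: decodes cleanly. VALID
Stream 4: error at byte offset 2. INVALID
Stream 5: error at byte offset 3. INVALID

Answer: yes yes yes no no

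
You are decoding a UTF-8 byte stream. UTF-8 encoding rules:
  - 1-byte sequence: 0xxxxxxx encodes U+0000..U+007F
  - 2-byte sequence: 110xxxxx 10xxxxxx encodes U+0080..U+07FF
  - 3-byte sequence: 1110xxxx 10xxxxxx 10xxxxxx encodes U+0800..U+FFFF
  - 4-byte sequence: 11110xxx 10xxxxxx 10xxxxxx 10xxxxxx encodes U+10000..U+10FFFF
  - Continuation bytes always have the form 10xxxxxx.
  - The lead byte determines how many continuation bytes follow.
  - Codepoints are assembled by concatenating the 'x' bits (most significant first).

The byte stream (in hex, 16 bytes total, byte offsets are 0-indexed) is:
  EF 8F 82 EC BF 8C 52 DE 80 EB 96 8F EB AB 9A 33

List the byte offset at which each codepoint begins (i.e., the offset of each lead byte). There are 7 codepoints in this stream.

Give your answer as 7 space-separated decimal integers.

Answer: 0 3 6 7 9 12 15

Derivation:
Byte[0]=EF: 3-byte lead, need 2 cont bytes. acc=0xF
Byte[1]=8F: continuation. acc=(acc<<6)|0x0F=0x3CF
Byte[2]=82: continuation. acc=(acc<<6)|0x02=0xF3C2
Completed: cp=U+F3C2 (starts at byte 0)
Byte[3]=EC: 3-byte lead, need 2 cont bytes. acc=0xC
Byte[4]=BF: continuation. acc=(acc<<6)|0x3F=0x33F
Byte[5]=8C: continuation. acc=(acc<<6)|0x0C=0xCFCC
Completed: cp=U+CFCC (starts at byte 3)
Byte[6]=52: 1-byte ASCII. cp=U+0052
Byte[7]=DE: 2-byte lead, need 1 cont bytes. acc=0x1E
Byte[8]=80: continuation. acc=(acc<<6)|0x00=0x780
Completed: cp=U+0780 (starts at byte 7)
Byte[9]=EB: 3-byte lead, need 2 cont bytes. acc=0xB
Byte[10]=96: continuation. acc=(acc<<6)|0x16=0x2D6
Byte[11]=8F: continuation. acc=(acc<<6)|0x0F=0xB58F
Completed: cp=U+B58F (starts at byte 9)
Byte[12]=EB: 3-byte lead, need 2 cont bytes. acc=0xB
Byte[13]=AB: continuation. acc=(acc<<6)|0x2B=0x2EB
Byte[14]=9A: continuation. acc=(acc<<6)|0x1A=0xBADA
Completed: cp=U+BADA (starts at byte 12)
Byte[15]=33: 1-byte ASCII. cp=U+0033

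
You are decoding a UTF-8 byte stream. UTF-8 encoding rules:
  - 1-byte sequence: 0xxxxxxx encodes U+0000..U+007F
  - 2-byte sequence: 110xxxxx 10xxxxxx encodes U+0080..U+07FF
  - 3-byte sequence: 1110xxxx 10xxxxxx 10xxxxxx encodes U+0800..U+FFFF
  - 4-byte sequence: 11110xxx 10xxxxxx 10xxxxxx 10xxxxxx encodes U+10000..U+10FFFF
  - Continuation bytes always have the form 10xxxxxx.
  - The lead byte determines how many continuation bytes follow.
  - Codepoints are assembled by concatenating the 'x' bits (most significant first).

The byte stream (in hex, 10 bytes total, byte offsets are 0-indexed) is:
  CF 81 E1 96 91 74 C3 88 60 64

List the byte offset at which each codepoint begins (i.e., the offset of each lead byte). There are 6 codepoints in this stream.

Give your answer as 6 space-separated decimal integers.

Answer: 0 2 5 6 8 9

Derivation:
Byte[0]=CF: 2-byte lead, need 1 cont bytes. acc=0xF
Byte[1]=81: continuation. acc=(acc<<6)|0x01=0x3C1
Completed: cp=U+03C1 (starts at byte 0)
Byte[2]=E1: 3-byte lead, need 2 cont bytes. acc=0x1
Byte[3]=96: continuation. acc=(acc<<6)|0x16=0x56
Byte[4]=91: continuation. acc=(acc<<6)|0x11=0x1591
Completed: cp=U+1591 (starts at byte 2)
Byte[5]=74: 1-byte ASCII. cp=U+0074
Byte[6]=C3: 2-byte lead, need 1 cont bytes. acc=0x3
Byte[7]=88: continuation. acc=(acc<<6)|0x08=0xC8
Completed: cp=U+00C8 (starts at byte 6)
Byte[8]=60: 1-byte ASCII. cp=U+0060
Byte[9]=64: 1-byte ASCII. cp=U+0064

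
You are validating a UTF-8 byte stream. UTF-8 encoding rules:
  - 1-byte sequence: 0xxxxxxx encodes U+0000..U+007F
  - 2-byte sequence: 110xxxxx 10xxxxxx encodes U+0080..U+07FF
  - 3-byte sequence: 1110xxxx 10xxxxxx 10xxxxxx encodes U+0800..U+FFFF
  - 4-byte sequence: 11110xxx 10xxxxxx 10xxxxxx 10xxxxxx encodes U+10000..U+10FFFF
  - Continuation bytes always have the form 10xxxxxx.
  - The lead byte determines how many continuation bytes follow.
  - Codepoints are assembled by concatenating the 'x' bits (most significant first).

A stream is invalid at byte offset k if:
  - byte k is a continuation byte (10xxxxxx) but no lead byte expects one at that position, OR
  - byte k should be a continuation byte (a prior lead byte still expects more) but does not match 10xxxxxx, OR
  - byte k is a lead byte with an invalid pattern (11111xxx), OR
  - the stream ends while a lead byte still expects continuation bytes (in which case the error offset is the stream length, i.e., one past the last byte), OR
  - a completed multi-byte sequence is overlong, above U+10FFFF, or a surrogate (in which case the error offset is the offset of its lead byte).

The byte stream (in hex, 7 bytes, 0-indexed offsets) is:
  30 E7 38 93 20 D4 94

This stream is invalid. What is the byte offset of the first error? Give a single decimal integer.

Answer: 2

Derivation:
Byte[0]=30: 1-byte ASCII. cp=U+0030
Byte[1]=E7: 3-byte lead, need 2 cont bytes. acc=0x7
Byte[2]=38: expected 10xxxxxx continuation. INVALID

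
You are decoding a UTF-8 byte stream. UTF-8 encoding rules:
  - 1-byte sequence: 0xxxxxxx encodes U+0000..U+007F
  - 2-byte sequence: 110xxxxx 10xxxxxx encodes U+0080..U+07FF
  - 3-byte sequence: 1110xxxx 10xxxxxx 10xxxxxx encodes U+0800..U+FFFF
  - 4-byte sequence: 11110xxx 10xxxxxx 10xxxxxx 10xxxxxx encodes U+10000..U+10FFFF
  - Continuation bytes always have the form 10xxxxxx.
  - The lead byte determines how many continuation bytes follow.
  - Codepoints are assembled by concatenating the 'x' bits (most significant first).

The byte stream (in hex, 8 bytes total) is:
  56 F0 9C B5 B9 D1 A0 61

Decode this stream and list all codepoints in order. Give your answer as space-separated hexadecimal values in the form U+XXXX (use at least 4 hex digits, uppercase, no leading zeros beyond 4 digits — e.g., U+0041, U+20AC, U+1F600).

Byte[0]=56: 1-byte ASCII. cp=U+0056
Byte[1]=F0: 4-byte lead, need 3 cont bytes. acc=0x0
Byte[2]=9C: continuation. acc=(acc<<6)|0x1C=0x1C
Byte[3]=B5: continuation. acc=(acc<<6)|0x35=0x735
Byte[4]=B9: continuation. acc=(acc<<6)|0x39=0x1CD79
Completed: cp=U+1CD79 (starts at byte 1)
Byte[5]=D1: 2-byte lead, need 1 cont bytes. acc=0x11
Byte[6]=A0: continuation. acc=(acc<<6)|0x20=0x460
Completed: cp=U+0460 (starts at byte 5)
Byte[7]=61: 1-byte ASCII. cp=U+0061

Answer: U+0056 U+1CD79 U+0460 U+0061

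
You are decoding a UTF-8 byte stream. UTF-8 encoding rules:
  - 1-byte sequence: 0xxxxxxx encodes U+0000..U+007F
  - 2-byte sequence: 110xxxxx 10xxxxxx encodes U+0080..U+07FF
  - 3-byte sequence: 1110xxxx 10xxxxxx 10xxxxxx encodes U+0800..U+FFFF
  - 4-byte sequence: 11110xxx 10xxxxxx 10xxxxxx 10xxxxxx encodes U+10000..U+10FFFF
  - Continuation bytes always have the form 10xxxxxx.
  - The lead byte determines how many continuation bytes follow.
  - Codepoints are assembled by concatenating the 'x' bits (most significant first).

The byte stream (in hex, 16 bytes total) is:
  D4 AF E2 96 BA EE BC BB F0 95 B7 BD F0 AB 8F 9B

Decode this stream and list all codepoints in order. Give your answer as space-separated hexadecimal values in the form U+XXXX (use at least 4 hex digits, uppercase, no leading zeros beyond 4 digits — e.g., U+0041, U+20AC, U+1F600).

Byte[0]=D4: 2-byte lead, need 1 cont bytes. acc=0x14
Byte[1]=AF: continuation. acc=(acc<<6)|0x2F=0x52F
Completed: cp=U+052F (starts at byte 0)
Byte[2]=E2: 3-byte lead, need 2 cont bytes. acc=0x2
Byte[3]=96: continuation. acc=(acc<<6)|0x16=0x96
Byte[4]=BA: continuation. acc=(acc<<6)|0x3A=0x25BA
Completed: cp=U+25BA (starts at byte 2)
Byte[5]=EE: 3-byte lead, need 2 cont bytes. acc=0xE
Byte[6]=BC: continuation. acc=(acc<<6)|0x3C=0x3BC
Byte[7]=BB: continuation. acc=(acc<<6)|0x3B=0xEF3B
Completed: cp=U+EF3B (starts at byte 5)
Byte[8]=F0: 4-byte lead, need 3 cont bytes. acc=0x0
Byte[9]=95: continuation. acc=(acc<<6)|0x15=0x15
Byte[10]=B7: continuation. acc=(acc<<6)|0x37=0x577
Byte[11]=BD: continuation. acc=(acc<<6)|0x3D=0x15DFD
Completed: cp=U+15DFD (starts at byte 8)
Byte[12]=F0: 4-byte lead, need 3 cont bytes. acc=0x0
Byte[13]=AB: continuation. acc=(acc<<6)|0x2B=0x2B
Byte[14]=8F: continuation. acc=(acc<<6)|0x0F=0xACF
Byte[15]=9B: continuation. acc=(acc<<6)|0x1B=0x2B3DB
Completed: cp=U+2B3DB (starts at byte 12)

Answer: U+052F U+25BA U+EF3B U+15DFD U+2B3DB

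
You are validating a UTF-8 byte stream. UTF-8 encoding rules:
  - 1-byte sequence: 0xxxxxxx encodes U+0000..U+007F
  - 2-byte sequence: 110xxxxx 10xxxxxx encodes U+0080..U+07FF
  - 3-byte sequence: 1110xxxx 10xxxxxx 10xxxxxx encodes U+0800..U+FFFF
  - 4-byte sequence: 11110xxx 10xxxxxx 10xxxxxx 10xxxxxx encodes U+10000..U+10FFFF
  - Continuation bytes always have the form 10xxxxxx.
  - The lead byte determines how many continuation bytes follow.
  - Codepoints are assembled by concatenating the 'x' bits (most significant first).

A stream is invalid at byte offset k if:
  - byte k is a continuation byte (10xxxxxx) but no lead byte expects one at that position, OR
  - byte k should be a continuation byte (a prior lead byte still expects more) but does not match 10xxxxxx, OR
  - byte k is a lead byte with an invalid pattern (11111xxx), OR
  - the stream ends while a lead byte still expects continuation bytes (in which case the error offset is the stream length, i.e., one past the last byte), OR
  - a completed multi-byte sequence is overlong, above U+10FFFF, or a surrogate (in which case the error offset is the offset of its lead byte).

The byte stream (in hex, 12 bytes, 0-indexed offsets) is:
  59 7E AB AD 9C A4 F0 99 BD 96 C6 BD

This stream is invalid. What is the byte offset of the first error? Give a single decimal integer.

Byte[0]=59: 1-byte ASCII. cp=U+0059
Byte[1]=7E: 1-byte ASCII. cp=U+007E
Byte[2]=AB: INVALID lead byte (not 0xxx/110x/1110/11110)

Answer: 2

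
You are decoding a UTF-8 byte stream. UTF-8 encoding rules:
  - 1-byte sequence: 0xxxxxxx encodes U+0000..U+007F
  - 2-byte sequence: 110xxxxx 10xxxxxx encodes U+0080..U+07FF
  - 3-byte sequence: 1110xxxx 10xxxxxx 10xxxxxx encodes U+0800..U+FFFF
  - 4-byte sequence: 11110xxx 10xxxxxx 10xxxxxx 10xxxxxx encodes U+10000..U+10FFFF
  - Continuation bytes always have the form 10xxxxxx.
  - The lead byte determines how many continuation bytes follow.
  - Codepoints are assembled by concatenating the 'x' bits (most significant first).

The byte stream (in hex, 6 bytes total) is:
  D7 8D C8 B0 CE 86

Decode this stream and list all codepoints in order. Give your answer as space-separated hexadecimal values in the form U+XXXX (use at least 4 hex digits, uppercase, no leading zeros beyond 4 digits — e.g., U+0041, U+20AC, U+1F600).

Byte[0]=D7: 2-byte lead, need 1 cont bytes. acc=0x17
Byte[1]=8D: continuation. acc=(acc<<6)|0x0D=0x5CD
Completed: cp=U+05CD (starts at byte 0)
Byte[2]=C8: 2-byte lead, need 1 cont bytes. acc=0x8
Byte[3]=B0: continuation. acc=(acc<<6)|0x30=0x230
Completed: cp=U+0230 (starts at byte 2)
Byte[4]=CE: 2-byte lead, need 1 cont bytes. acc=0xE
Byte[5]=86: continuation. acc=(acc<<6)|0x06=0x386
Completed: cp=U+0386 (starts at byte 4)

Answer: U+05CD U+0230 U+0386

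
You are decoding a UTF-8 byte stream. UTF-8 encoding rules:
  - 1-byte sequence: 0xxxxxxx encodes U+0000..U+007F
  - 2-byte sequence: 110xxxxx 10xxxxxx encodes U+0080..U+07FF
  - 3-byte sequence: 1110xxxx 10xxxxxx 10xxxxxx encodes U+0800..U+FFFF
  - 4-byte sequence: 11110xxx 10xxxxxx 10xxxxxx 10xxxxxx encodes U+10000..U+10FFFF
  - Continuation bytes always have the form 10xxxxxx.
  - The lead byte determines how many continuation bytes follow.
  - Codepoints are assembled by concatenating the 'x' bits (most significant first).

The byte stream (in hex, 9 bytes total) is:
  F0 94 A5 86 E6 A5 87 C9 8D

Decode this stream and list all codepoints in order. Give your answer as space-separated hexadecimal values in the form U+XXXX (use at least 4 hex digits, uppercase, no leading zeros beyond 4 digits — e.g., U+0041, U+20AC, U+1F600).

Byte[0]=F0: 4-byte lead, need 3 cont bytes. acc=0x0
Byte[1]=94: continuation. acc=(acc<<6)|0x14=0x14
Byte[2]=A5: continuation. acc=(acc<<6)|0x25=0x525
Byte[3]=86: continuation. acc=(acc<<6)|0x06=0x14946
Completed: cp=U+14946 (starts at byte 0)
Byte[4]=E6: 3-byte lead, need 2 cont bytes. acc=0x6
Byte[5]=A5: continuation. acc=(acc<<6)|0x25=0x1A5
Byte[6]=87: continuation. acc=(acc<<6)|0x07=0x6947
Completed: cp=U+6947 (starts at byte 4)
Byte[7]=C9: 2-byte lead, need 1 cont bytes. acc=0x9
Byte[8]=8D: continuation. acc=(acc<<6)|0x0D=0x24D
Completed: cp=U+024D (starts at byte 7)

Answer: U+14946 U+6947 U+024D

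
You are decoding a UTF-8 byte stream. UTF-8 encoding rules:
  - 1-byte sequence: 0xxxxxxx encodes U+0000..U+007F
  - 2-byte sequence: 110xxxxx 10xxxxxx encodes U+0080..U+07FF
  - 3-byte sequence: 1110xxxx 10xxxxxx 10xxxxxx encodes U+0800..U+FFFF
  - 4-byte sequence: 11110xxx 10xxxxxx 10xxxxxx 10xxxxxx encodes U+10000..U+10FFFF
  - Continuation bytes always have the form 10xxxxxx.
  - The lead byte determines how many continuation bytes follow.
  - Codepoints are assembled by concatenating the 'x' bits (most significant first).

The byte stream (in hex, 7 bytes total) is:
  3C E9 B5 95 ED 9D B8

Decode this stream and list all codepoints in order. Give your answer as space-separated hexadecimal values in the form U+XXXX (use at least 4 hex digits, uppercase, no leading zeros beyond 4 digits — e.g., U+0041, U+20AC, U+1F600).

Byte[0]=3C: 1-byte ASCII. cp=U+003C
Byte[1]=E9: 3-byte lead, need 2 cont bytes. acc=0x9
Byte[2]=B5: continuation. acc=(acc<<6)|0x35=0x275
Byte[3]=95: continuation. acc=(acc<<6)|0x15=0x9D55
Completed: cp=U+9D55 (starts at byte 1)
Byte[4]=ED: 3-byte lead, need 2 cont bytes. acc=0xD
Byte[5]=9D: continuation. acc=(acc<<6)|0x1D=0x35D
Byte[6]=B8: continuation. acc=(acc<<6)|0x38=0xD778
Completed: cp=U+D778 (starts at byte 4)

Answer: U+003C U+9D55 U+D778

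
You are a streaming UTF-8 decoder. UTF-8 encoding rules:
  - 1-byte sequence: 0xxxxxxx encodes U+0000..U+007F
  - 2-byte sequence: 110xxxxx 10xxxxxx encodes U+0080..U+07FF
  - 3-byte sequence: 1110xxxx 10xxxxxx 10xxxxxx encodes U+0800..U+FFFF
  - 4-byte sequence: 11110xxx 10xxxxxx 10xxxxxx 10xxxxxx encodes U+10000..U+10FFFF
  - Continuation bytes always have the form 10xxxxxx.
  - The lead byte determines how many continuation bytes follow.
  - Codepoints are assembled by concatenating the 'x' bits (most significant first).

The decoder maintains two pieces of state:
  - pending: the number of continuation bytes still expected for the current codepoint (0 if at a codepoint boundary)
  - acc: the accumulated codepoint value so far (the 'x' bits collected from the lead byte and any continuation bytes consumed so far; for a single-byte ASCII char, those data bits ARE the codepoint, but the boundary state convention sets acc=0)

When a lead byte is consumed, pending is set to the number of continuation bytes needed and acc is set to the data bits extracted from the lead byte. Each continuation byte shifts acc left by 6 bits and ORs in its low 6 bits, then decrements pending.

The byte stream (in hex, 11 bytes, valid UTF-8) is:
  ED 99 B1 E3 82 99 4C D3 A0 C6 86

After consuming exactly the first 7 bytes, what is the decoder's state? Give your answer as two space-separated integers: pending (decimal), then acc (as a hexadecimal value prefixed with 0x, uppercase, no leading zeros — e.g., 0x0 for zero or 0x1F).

Answer: 0 0x0

Derivation:
Byte[0]=ED: 3-byte lead. pending=2, acc=0xD
Byte[1]=99: continuation. acc=(acc<<6)|0x19=0x359, pending=1
Byte[2]=B1: continuation. acc=(acc<<6)|0x31=0xD671, pending=0
Byte[3]=E3: 3-byte lead. pending=2, acc=0x3
Byte[4]=82: continuation. acc=(acc<<6)|0x02=0xC2, pending=1
Byte[5]=99: continuation. acc=(acc<<6)|0x19=0x3099, pending=0
Byte[6]=4C: 1-byte. pending=0, acc=0x0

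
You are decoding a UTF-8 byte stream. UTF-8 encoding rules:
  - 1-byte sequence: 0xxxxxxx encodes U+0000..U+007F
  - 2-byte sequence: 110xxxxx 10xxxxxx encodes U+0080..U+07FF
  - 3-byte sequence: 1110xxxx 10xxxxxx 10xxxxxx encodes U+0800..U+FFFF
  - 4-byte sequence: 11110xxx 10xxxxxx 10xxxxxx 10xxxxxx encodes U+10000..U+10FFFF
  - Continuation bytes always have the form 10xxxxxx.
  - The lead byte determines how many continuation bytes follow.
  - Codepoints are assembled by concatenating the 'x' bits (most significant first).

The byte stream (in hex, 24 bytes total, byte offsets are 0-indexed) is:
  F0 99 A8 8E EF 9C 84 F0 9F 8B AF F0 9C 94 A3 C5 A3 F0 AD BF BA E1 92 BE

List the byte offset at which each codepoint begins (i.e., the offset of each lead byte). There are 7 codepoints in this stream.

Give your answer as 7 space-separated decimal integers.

Answer: 0 4 7 11 15 17 21

Derivation:
Byte[0]=F0: 4-byte lead, need 3 cont bytes. acc=0x0
Byte[1]=99: continuation. acc=(acc<<6)|0x19=0x19
Byte[2]=A8: continuation. acc=(acc<<6)|0x28=0x668
Byte[3]=8E: continuation. acc=(acc<<6)|0x0E=0x19A0E
Completed: cp=U+19A0E (starts at byte 0)
Byte[4]=EF: 3-byte lead, need 2 cont bytes. acc=0xF
Byte[5]=9C: continuation. acc=(acc<<6)|0x1C=0x3DC
Byte[6]=84: continuation. acc=(acc<<6)|0x04=0xF704
Completed: cp=U+F704 (starts at byte 4)
Byte[7]=F0: 4-byte lead, need 3 cont bytes. acc=0x0
Byte[8]=9F: continuation. acc=(acc<<6)|0x1F=0x1F
Byte[9]=8B: continuation. acc=(acc<<6)|0x0B=0x7CB
Byte[10]=AF: continuation. acc=(acc<<6)|0x2F=0x1F2EF
Completed: cp=U+1F2EF (starts at byte 7)
Byte[11]=F0: 4-byte lead, need 3 cont bytes. acc=0x0
Byte[12]=9C: continuation. acc=(acc<<6)|0x1C=0x1C
Byte[13]=94: continuation. acc=(acc<<6)|0x14=0x714
Byte[14]=A3: continuation. acc=(acc<<6)|0x23=0x1C523
Completed: cp=U+1C523 (starts at byte 11)
Byte[15]=C5: 2-byte lead, need 1 cont bytes. acc=0x5
Byte[16]=A3: continuation. acc=(acc<<6)|0x23=0x163
Completed: cp=U+0163 (starts at byte 15)
Byte[17]=F0: 4-byte lead, need 3 cont bytes. acc=0x0
Byte[18]=AD: continuation. acc=(acc<<6)|0x2D=0x2D
Byte[19]=BF: continuation. acc=(acc<<6)|0x3F=0xB7F
Byte[20]=BA: continuation. acc=(acc<<6)|0x3A=0x2DFFA
Completed: cp=U+2DFFA (starts at byte 17)
Byte[21]=E1: 3-byte lead, need 2 cont bytes. acc=0x1
Byte[22]=92: continuation. acc=(acc<<6)|0x12=0x52
Byte[23]=BE: continuation. acc=(acc<<6)|0x3E=0x14BE
Completed: cp=U+14BE (starts at byte 21)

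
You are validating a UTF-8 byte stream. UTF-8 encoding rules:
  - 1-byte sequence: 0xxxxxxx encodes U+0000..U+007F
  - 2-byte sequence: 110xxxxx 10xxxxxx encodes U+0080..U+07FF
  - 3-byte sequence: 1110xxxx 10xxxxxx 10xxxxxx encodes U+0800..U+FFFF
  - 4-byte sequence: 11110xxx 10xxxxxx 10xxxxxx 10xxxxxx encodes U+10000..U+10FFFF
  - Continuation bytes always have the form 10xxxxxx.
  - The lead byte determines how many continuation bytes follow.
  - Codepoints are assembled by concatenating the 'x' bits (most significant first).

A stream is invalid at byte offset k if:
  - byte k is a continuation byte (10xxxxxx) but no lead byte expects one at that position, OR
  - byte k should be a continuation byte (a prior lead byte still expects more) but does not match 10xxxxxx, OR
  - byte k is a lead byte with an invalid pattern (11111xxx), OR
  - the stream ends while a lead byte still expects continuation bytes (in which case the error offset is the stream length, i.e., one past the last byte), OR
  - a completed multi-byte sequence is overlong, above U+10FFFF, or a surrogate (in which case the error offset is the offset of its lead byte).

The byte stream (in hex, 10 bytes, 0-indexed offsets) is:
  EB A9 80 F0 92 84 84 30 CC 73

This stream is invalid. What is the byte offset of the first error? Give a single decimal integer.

Answer: 9

Derivation:
Byte[0]=EB: 3-byte lead, need 2 cont bytes. acc=0xB
Byte[1]=A9: continuation. acc=(acc<<6)|0x29=0x2E9
Byte[2]=80: continuation. acc=(acc<<6)|0x00=0xBA40
Completed: cp=U+BA40 (starts at byte 0)
Byte[3]=F0: 4-byte lead, need 3 cont bytes. acc=0x0
Byte[4]=92: continuation. acc=(acc<<6)|0x12=0x12
Byte[5]=84: continuation. acc=(acc<<6)|0x04=0x484
Byte[6]=84: continuation. acc=(acc<<6)|0x04=0x12104
Completed: cp=U+12104 (starts at byte 3)
Byte[7]=30: 1-byte ASCII. cp=U+0030
Byte[8]=CC: 2-byte lead, need 1 cont bytes. acc=0xC
Byte[9]=73: expected 10xxxxxx continuation. INVALID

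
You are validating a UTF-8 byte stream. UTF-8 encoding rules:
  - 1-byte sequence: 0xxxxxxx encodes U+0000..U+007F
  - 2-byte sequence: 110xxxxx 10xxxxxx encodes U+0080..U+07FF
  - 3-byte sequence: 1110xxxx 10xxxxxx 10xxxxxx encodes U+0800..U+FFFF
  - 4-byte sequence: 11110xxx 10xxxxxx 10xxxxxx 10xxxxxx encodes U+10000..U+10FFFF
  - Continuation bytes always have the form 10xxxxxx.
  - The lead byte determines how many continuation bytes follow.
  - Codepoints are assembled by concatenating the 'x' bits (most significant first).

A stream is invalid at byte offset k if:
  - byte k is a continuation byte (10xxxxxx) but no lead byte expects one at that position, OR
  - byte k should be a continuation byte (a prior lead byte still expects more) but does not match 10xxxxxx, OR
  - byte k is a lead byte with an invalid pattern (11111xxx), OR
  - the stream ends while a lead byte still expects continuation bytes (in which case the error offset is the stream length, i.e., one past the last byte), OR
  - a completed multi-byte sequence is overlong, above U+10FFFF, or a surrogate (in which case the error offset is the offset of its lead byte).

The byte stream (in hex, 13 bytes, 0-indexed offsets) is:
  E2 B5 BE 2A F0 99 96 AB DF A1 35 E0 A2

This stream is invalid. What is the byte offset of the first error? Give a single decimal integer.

Answer: 13

Derivation:
Byte[0]=E2: 3-byte lead, need 2 cont bytes. acc=0x2
Byte[1]=B5: continuation. acc=(acc<<6)|0x35=0xB5
Byte[2]=BE: continuation. acc=(acc<<6)|0x3E=0x2D7E
Completed: cp=U+2D7E (starts at byte 0)
Byte[3]=2A: 1-byte ASCII. cp=U+002A
Byte[4]=F0: 4-byte lead, need 3 cont bytes. acc=0x0
Byte[5]=99: continuation. acc=(acc<<6)|0x19=0x19
Byte[6]=96: continuation. acc=(acc<<6)|0x16=0x656
Byte[7]=AB: continuation. acc=(acc<<6)|0x2B=0x195AB
Completed: cp=U+195AB (starts at byte 4)
Byte[8]=DF: 2-byte lead, need 1 cont bytes. acc=0x1F
Byte[9]=A1: continuation. acc=(acc<<6)|0x21=0x7E1
Completed: cp=U+07E1 (starts at byte 8)
Byte[10]=35: 1-byte ASCII. cp=U+0035
Byte[11]=E0: 3-byte lead, need 2 cont bytes. acc=0x0
Byte[12]=A2: continuation. acc=(acc<<6)|0x22=0x22
Byte[13]: stream ended, expected continuation. INVALID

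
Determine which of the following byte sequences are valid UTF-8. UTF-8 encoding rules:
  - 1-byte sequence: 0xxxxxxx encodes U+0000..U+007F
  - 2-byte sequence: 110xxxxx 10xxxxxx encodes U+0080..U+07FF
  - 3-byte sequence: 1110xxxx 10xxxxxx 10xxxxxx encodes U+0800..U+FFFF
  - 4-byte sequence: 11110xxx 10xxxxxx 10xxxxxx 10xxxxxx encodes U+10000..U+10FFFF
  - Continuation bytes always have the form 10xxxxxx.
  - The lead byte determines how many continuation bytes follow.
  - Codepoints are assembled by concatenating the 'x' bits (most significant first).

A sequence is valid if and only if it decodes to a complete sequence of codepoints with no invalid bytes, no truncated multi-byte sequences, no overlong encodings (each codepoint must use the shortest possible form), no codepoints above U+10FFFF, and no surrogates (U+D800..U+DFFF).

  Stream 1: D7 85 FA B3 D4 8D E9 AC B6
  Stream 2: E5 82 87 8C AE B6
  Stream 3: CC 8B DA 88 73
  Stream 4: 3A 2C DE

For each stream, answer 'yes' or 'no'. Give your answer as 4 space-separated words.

Answer: no no yes no

Derivation:
Stream 1: error at byte offset 2. INVALID
Stream 2: error at byte offset 3. INVALID
Stream 3: decodes cleanly. VALID
Stream 4: error at byte offset 3. INVALID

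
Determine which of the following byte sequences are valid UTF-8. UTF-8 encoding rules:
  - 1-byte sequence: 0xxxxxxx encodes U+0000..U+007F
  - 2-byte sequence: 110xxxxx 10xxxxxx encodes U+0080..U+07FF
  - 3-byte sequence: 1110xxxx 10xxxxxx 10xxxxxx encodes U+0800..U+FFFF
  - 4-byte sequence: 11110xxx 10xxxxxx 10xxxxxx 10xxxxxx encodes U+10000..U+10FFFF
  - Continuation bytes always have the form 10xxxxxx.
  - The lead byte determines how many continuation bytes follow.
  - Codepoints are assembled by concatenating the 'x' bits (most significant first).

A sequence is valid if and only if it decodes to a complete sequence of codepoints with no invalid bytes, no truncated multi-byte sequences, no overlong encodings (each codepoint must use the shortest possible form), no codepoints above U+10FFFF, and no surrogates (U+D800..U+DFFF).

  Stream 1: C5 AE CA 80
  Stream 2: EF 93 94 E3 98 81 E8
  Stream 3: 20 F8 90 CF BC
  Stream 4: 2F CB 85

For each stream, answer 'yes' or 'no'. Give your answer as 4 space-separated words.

Stream 1: decodes cleanly. VALID
Stream 2: error at byte offset 7. INVALID
Stream 3: error at byte offset 1. INVALID
Stream 4: decodes cleanly. VALID

Answer: yes no no yes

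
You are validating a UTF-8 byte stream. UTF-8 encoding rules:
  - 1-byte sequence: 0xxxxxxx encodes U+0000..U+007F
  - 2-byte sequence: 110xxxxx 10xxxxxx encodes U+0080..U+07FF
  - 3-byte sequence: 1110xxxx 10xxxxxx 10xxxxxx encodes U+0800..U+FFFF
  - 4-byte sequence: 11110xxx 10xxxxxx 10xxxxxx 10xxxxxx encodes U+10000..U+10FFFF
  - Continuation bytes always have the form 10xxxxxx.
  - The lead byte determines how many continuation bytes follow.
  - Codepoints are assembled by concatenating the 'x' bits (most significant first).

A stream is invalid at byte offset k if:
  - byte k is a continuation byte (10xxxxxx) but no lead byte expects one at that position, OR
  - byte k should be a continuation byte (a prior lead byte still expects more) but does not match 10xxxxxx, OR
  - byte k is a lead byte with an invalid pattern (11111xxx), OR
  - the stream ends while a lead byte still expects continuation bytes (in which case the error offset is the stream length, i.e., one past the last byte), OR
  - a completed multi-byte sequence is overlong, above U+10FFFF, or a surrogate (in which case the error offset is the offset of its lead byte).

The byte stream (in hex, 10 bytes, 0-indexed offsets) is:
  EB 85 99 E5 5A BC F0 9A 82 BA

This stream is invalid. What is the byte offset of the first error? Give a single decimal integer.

Answer: 4

Derivation:
Byte[0]=EB: 3-byte lead, need 2 cont bytes. acc=0xB
Byte[1]=85: continuation. acc=(acc<<6)|0x05=0x2C5
Byte[2]=99: continuation. acc=(acc<<6)|0x19=0xB159
Completed: cp=U+B159 (starts at byte 0)
Byte[3]=E5: 3-byte lead, need 2 cont bytes. acc=0x5
Byte[4]=5A: expected 10xxxxxx continuation. INVALID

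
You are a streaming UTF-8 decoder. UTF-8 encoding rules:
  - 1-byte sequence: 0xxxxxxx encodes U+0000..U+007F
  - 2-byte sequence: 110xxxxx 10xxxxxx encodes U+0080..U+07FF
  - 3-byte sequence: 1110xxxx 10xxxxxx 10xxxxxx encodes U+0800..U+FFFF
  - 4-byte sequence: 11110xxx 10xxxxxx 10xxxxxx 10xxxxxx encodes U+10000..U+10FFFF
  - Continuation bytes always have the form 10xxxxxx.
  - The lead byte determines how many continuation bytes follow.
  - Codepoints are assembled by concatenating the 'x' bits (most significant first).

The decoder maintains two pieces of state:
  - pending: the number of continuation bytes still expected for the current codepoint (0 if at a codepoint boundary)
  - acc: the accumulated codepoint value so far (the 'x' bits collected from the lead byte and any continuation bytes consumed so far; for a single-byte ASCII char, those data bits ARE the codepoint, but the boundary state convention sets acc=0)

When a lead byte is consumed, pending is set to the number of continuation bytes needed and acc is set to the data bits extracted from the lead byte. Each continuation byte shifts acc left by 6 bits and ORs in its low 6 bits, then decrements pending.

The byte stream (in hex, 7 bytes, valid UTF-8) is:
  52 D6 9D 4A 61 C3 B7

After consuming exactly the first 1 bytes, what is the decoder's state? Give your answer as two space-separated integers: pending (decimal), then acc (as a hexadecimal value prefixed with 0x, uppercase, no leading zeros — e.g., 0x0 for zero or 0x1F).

Byte[0]=52: 1-byte. pending=0, acc=0x0

Answer: 0 0x0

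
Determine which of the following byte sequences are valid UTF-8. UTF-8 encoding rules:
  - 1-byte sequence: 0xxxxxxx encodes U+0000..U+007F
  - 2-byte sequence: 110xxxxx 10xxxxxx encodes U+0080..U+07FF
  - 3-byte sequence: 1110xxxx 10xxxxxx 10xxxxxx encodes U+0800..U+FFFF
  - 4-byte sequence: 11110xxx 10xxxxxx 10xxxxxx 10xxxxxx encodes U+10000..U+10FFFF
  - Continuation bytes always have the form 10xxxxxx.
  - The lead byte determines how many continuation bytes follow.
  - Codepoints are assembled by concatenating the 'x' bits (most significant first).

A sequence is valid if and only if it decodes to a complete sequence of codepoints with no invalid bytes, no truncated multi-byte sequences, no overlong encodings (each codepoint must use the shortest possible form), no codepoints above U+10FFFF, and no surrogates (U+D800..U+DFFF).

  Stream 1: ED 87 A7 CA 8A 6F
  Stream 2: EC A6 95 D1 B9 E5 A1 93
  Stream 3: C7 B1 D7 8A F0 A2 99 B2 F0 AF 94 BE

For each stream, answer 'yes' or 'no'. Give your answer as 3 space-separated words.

Answer: yes yes yes

Derivation:
Stream 1: decodes cleanly. VALID
Stream 2: decodes cleanly. VALID
Stream 3: decodes cleanly. VALID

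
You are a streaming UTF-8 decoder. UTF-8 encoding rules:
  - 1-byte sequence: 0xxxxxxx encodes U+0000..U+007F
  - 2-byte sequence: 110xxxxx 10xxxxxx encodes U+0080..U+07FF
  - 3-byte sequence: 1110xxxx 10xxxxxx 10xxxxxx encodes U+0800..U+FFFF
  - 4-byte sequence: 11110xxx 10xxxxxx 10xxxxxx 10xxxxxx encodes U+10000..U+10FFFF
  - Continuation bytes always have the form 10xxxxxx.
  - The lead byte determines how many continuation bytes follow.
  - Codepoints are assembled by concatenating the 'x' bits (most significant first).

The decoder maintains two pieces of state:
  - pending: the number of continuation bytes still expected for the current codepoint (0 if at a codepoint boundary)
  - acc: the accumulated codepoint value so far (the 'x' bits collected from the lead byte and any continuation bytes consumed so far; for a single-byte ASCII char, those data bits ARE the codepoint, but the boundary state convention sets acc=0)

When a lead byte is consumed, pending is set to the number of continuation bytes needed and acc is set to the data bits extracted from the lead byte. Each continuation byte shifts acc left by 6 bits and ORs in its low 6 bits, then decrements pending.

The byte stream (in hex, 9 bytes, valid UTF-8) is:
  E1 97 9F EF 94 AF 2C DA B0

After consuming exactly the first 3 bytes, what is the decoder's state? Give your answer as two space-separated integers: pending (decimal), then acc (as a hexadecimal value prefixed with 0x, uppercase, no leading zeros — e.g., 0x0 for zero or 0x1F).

Answer: 0 0x15DF

Derivation:
Byte[0]=E1: 3-byte lead. pending=2, acc=0x1
Byte[1]=97: continuation. acc=(acc<<6)|0x17=0x57, pending=1
Byte[2]=9F: continuation. acc=(acc<<6)|0x1F=0x15DF, pending=0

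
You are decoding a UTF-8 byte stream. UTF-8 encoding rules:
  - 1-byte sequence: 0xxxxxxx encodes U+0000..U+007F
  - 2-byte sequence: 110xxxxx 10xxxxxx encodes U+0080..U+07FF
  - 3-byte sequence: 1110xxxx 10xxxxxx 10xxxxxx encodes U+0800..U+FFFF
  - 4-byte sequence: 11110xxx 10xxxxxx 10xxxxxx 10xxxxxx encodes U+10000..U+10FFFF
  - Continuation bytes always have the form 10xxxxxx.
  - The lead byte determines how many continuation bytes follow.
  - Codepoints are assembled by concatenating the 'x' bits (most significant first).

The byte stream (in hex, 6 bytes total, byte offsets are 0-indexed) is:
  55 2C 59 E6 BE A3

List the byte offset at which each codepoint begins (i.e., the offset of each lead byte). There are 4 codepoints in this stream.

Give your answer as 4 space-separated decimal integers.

Byte[0]=55: 1-byte ASCII. cp=U+0055
Byte[1]=2C: 1-byte ASCII. cp=U+002C
Byte[2]=59: 1-byte ASCII. cp=U+0059
Byte[3]=E6: 3-byte lead, need 2 cont bytes. acc=0x6
Byte[4]=BE: continuation. acc=(acc<<6)|0x3E=0x1BE
Byte[5]=A3: continuation. acc=(acc<<6)|0x23=0x6FA3
Completed: cp=U+6FA3 (starts at byte 3)

Answer: 0 1 2 3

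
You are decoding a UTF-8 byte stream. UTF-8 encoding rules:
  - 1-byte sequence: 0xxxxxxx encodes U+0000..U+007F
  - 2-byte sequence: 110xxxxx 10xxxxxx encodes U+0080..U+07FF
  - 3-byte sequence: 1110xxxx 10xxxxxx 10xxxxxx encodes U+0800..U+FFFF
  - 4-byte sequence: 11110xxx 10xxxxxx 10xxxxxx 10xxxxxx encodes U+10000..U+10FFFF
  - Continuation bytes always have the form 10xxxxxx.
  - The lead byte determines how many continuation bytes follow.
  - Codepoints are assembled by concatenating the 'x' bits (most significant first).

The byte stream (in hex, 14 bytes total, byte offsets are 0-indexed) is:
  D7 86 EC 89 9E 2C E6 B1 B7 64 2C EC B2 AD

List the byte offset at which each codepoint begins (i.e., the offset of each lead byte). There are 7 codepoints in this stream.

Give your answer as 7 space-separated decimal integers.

Answer: 0 2 5 6 9 10 11

Derivation:
Byte[0]=D7: 2-byte lead, need 1 cont bytes. acc=0x17
Byte[1]=86: continuation. acc=(acc<<6)|0x06=0x5C6
Completed: cp=U+05C6 (starts at byte 0)
Byte[2]=EC: 3-byte lead, need 2 cont bytes. acc=0xC
Byte[3]=89: continuation. acc=(acc<<6)|0x09=0x309
Byte[4]=9E: continuation. acc=(acc<<6)|0x1E=0xC25E
Completed: cp=U+C25E (starts at byte 2)
Byte[5]=2C: 1-byte ASCII. cp=U+002C
Byte[6]=E6: 3-byte lead, need 2 cont bytes. acc=0x6
Byte[7]=B1: continuation. acc=(acc<<6)|0x31=0x1B1
Byte[8]=B7: continuation. acc=(acc<<6)|0x37=0x6C77
Completed: cp=U+6C77 (starts at byte 6)
Byte[9]=64: 1-byte ASCII. cp=U+0064
Byte[10]=2C: 1-byte ASCII. cp=U+002C
Byte[11]=EC: 3-byte lead, need 2 cont bytes. acc=0xC
Byte[12]=B2: continuation. acc=(acc<<6)|0x32=0x332
Byte[13]=AD: continuation. acc=(acc<<6)|0x2D=0xCCAD
Completed: cp=U+CCAD (starts at byte 11)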